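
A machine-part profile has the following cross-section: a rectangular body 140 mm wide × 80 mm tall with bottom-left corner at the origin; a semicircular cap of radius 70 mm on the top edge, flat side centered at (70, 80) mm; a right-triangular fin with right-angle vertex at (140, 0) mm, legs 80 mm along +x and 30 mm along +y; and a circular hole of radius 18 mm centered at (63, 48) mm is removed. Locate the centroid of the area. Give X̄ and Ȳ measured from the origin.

X̄ = 76.45 mm, Ȳ = 65.81 mm

Part | A | x̄ᵢ | ȳᵢ | A·x̄ᵢ | A·ȳᵢ
rectangular body | 11200.00 | 70.00 | 40.00 | 784000.00 | 448000.00
semicircular top | 7696.90 | 70.00 | 109.71 | 538783.14 | 844418.83
triangular fin | 1200.00 | 166.67 | 10.00 | 200000.00 | 12000.00
hole | -1017.88 | 63.00 | 48.00 | -64126.19 | -48858.05
Σ | 19079.03 |  |  | 1458656.95 | 1255560.78
X̄ = 1458656.95 / 19079.03 = 76.45 mm
Ȳ = 1255560.78 / 19079.03 = 65.81 mm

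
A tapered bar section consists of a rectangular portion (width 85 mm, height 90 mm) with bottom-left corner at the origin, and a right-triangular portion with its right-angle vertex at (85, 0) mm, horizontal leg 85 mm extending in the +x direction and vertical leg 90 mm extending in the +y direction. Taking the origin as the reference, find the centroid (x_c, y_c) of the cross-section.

rectangular portion: A = 85 × 90 = 7650.00, centroid at (42.50, 45.00).
triangular portion: A = ½·85·90 = 3825.00, centroid at (113.33, 30.00).
ΣA = 11475.00 mm²
ΣAx_c = (7650.00)(42.50) + (3825.00)(113.33) = 758625.00 mm³
ΣAy_c = (7650.00)(45.00) + (3825.00)(30.00) = 459000.00 mm³
x_c = 758625.00 / 11475.00 = 66.11 mm
y_c = 459000.00 / 11475.00 = 40.00 mm

x_c = 66.11 mm, y_c = 40.00 mm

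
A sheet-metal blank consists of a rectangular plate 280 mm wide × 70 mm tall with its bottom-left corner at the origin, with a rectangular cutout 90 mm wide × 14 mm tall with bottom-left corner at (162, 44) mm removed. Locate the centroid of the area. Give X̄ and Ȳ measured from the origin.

Part | A | x̄ᵢ | ȳᵢ | A·x̄ᵢ | A·ȳᵢ
plate | 19600.00 | 140.00 | 35.00 | 2744000.00 | 686000.00
hole | -1260.00 | 207.00 | 51.00 | -260820.00 | -64260.00
Σ | 18340.00 |  |  | 2483180.00 | 621740.00
X̄ = 2483180.00 / 18340.00 = 135.40 mm
Ȳ = 621740.00 / 18340.00 = 33.90 mm

X̄ = 135.40 mm, Ȳ = 33.90 mm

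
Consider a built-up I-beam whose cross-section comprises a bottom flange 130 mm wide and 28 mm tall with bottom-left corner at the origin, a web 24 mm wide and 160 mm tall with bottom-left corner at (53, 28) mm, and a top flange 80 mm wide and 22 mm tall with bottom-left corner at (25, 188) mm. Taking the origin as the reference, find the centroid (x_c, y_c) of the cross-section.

x_c = 65.00 mm, y_c = 88.30 mm

bottom flange: A = 130 × 28 = 3640.00, centroid at (65.00, 14.00).
web: A = 24 × 160 = 3840.00, centroid at (65.00, 108.00).
top flange: A = 80 × 22 = 1760.00, centroid at (65.00, 199.00).
ΣA = 9240.00 mm²
ΣAx_c = (3640.00)(65.00) + (3840.00)(65.00) + (1760.00)(65.00) = 600600.00 mm³
ΣAy_c = (3640.00)(14.00) + (3840.00)(108.00) + (1760.00)(199.00) = 815920.00 mm³
x_c = 600600.00 / 9240.00 = 65.00 mm
y_c = 815920.00 / 9240.00 = 88.30 mm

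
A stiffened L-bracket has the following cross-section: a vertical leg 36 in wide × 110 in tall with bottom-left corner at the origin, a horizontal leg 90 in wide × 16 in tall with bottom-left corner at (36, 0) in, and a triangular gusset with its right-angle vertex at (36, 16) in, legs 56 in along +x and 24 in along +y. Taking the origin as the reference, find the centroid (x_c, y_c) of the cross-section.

x_c = 37.00 in, y_c = 40.42 in

vertical leg: A = 36 × 110 = 3960.00, centroid at (18.00, 55.00).
horizontal leg: A = 90 × 16 = 1440.00, centroid at (81.00, 8.00).
gusset: A = ½·56·24 = 672.00, centroid at (54.67, 24.00).
ΣA = 6072.00 in²
ΣAx_c = (3960.00)(18.00) + (1440.00)(81.00) + (672.00)(54.67) = 224656.00 in³
ΣAy_c = (3960.00)(55.00) + (1440.00)(8.00) + (672.00)(24.00) = 245448.00 in³
x_c = 224656.00 / 6072.00 = 37.00 in
y_c = 245448.00 / 6072.00 = 40.42 in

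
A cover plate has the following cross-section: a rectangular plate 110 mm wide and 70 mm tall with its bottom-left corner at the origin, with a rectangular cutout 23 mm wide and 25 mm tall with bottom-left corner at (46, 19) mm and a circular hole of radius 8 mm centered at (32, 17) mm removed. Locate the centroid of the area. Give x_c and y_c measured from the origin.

plate: A = 110 × 70 = 7700.00, centroid at (55.00, 35.00).
hole 1: A = −(23 × 25) = -575.00, centroid at (57.50, 31.50).
hole 2: A = −π·8² = -201.06, centroid at (32.00, 17.00).
ΣA = 6923.94 mm², ΣAx_c = 384003.52 mm³, ΣAy_c = 247969.45 mm³.
x_c = 384003.52/6923.94 = 55.46 mm; y_c = 247969.45/6923.94 = 35.81 mm.

x_c = 55.46 mm, y_c = 35.81 mm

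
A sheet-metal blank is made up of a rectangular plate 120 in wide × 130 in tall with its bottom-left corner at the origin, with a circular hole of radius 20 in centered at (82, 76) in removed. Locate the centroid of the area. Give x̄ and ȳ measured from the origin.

x̄ = 58.07 in, ȳ = 64.04 in

plate: A = 120 × 130 = 15600.00, centroid at (60.00, 65.00).
hole: A = −π·20² = -1256.64, centroid at (82.00, 76.00).
ΣA = 14343.36 in², ΣAx̄ = 832955.76 in³, ΣAȳ = 918495.58 in³.
x̄ = 832955.76/14343.36 = 58.07 in; ȳ = 918495.58/14343.36 = 64.04 in.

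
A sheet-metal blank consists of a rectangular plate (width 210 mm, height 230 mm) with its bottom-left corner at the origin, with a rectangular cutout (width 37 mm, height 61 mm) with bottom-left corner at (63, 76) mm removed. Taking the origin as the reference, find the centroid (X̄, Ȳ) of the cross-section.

X̄ = 106.15 mm, Ȳ = 115.42 mm

Part | A | x̄ᵢ | ȳᵢ | A·x̄ᵢ | A·ȳᵢ
plate | 48300.00 | 105.00 | 115.00 | 5071500.00 | 5554500.00
hole | -2257.00 | 81.50 | 106.50 | -183945.50 | -240370.50
Σ | 46043.00 |  |  | 4887554.50 | 5314129.50
X̄ = 4887554.50 / 46043.00 = 106.15 mm
Ȳ = 5314129.50 / 46043.00 = 115.42 mm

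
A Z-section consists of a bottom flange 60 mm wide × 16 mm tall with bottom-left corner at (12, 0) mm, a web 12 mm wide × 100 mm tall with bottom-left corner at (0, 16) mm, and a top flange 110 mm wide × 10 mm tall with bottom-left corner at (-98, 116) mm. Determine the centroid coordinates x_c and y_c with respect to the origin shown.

x_c = 0.07 mm, y_c = 67.48 mm

bottom flange: A = 60 × 16 = 960.00, centroid at (42.00, 8.00).
web: A = 12 × 100 = 1200.00, centroid at (6.00, 66.00).
top flange: A = 110 × 10 = 1100.00, centroid at (-43.00, 121.00).
ΣA = 3260.00 mm²
ΣAx_c = (960.00)(42.00) + (1200.00)(6.00) + (1100.00)(-43.00) = 220.00 mm³
ΣAy_c = (960.00)(8.00) + (1200.00)(66.00) + (1100.00)(121.00) = 219980.00 mm³
x_c = 220.00 / 3260.00 = 0.07 mm
y_c = 219980.00 / 3260.00 = 67.48 mm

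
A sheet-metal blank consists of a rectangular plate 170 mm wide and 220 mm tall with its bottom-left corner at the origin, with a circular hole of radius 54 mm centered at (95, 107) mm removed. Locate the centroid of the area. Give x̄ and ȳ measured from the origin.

x̄ = 81.76 mm, ȳ = 110.97 mm

Part | A | x̄ᵢ | ȳᵢ | A·x̄ᵢ | A·ȳᵢ
plate | 37400.00 | 85.00 | 110.00 | 3179000.00 | 4114000.00
hole | -9160.88 | 95.00 | 107.00 | -870284.00 | -980214.61
Σ | 28239.12 |  |  | 2308716.00 | 3133785.39
x̄ = 2308716.00 / 28239.12 = 81.76 mm
ȳ = 3133785.39 / 28239.12 = 110.97 mm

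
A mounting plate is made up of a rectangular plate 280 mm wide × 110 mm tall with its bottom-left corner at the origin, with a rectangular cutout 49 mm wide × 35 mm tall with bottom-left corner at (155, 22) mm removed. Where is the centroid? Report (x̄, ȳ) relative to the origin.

Part | A | x̄ᵢ | ȳᵢ | A·x̄ᵢ | A·ȳᵢ
plate | 30800.00 | 140.00 | 55.00 | 4312000.00 | 1694000.00
hole | -1715.00 | 179.50 | 39.50 | -307842.50 | -67742.50
Σ | 29085.00 |  |  | 4004157.50 | 1626257.50
x̄ = 4004157.50 / 29085.00 = 137.67 mm
ȳ = 1626257.50 / 29085.00 = 55.91 mm

x̄ = 137.67 mm, ȳ = 55.91 mm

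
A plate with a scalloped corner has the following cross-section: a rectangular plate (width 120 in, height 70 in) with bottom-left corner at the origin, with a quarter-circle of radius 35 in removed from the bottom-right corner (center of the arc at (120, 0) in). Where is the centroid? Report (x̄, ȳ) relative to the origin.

plate: A = 120 × 70 = 8400.00, centroid at (60.00, 35.00).
removed quarter-circle: A = −¼π·35² = -962.11, centroid at (105.15, 14.85).
ΣA = 7437.89 in², ΣAx̄ = 402838.14 in³, ΣAȳ = 279708.33 in³.
x̄ = 402838.14/7437.89 = 54.16 in; ȳ = 279708.33/7437.89 = 37.61 in.

x̄ = 54.16 in, ȳ = 37.61 in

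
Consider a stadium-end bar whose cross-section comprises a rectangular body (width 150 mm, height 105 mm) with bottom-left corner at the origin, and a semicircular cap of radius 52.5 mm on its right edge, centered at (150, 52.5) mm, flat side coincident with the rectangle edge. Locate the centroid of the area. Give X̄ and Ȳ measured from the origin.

rectangular body: A = 150 × 105 = 15750.00, centroid at (75.00, 52.50).
semicircular end: A = ½π·52.5² = 4329.51, centroid at (172.28, 52.50).
ΣA = 20079.51 mm², ΣAX̄ = 1927144.86 mm³, ΣAȲ = 1054174.14 mm³.
X̄ = 1927144.86/20079.51 = 95.98 mm; Ȳ = 1054174.14/20079.51 = 52.50 mm.

X̄ = 95.98 mm, Ȳ = 52.50 mm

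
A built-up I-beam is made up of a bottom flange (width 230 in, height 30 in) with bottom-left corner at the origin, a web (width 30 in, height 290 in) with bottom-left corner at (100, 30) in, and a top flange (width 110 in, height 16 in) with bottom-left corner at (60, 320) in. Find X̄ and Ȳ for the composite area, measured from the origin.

X̄ = 115.00 in, Ȳ = 126.92 in

Part | A | x̄ᵢ | ȳᵢ | A·x̄ᵢ | A·ȳᵢ
bottom flange | 6900.00 | 115.00 | 15.00 | 793500.00 | 103500.00
web | 8700.00 | 115.00 | 175.00 | 1000500.00 | 1522500.00
top flange | 1760.00 | 115.00 | 328.00 | 202400.00 | 577280.00
Σ | 17360.00 |  |  | 1996400.00 | 2203280.00
X̄ = 1996400.00 / 17360.00 = 115.00 in
Ȳ = 2203280.00 / 17360.00 = 126.92 in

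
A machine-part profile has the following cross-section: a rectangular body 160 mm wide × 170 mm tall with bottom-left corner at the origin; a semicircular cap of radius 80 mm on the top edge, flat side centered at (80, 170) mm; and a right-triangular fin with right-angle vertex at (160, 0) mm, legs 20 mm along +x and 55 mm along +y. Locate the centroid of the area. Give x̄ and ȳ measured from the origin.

x̄ = 81.26 mm, ȳ = 115.66 mm

Part | A | x̄ᵢ | ȳᵢ | A·x̄ᵢ | A·ȳᵢ
rectangular body | 27200.00 | 80.00 | 85.00 | 2176000.00 | 2312000.00
semicircular top | 10053.10 | 80.00 | 203.95 | 804247.72 | 2050359.74
triangular fin | 550.00 | 166.67 | 18.33 | 91666.67 | 10083.33
Σ | 37803.10 |  |  | 3071914.39 | 4372443.07
x̄ = 3071914.39 / 37803.10 = 81.26 mm
ȳ = 4372443.07 / 37803.10 = 115.66 mm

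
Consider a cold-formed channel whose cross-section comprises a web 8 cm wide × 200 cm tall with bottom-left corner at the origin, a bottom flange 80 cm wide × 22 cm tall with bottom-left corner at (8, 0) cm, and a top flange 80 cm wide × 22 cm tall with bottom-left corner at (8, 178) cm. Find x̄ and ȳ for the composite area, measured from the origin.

x̄ = 34.25 cm, ȳ = 100.00 cm

web: A = 8 × 200 = 1600.00, centroid at (4.00, 100.00).
bottom flange: A = 80 × 22 = 1760.00, centroid at (48.00, 11.00).
top flange: A = 80 × 22 = 1760.00, centroid at (48.00, 189.00).
ΣA = 5120.00 cm²
ΣAx̄ = (1600.00)(4.00) + (1760.00)(48.00) + (1760.00)(48.00) = 175360.00 cm³
ΣAȳ = (1600.00)(100.00) + (1760.00)(11.00) + (1760.00)(189.00) = 512000.00 cm³
x̄ = 175360.00 / 5120.00 = 34.25 cm
ȳ = 512000.00 / 5120.00 = 100.00 cm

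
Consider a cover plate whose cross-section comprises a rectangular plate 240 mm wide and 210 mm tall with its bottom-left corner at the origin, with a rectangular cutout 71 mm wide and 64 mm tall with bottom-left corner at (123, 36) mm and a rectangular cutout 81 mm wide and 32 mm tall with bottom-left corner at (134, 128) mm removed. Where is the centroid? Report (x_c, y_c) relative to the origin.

Part | A | x̄ᵢ | ȳᵢ | A·x̄ᵢ | A·ȳᵢ
plate | 50400.00 | 120.00 | 105.00 | 6048000.00 | 5292000.00
hole 1 | -4544.00 | 158.50 | 68.00 | -720224.00 | -308992.00
hole 2 | -2592.00 | 174.50 | 144.00 | -452304.00 | -373248.00
Σ | 43264.00 |  |  | 4875472.00 | 4609760.00
x_c = 4875472.00 / 43264.00 = 112.69 mm
y_c = 4609760.00 / 43264.00 = 106.55 mm

x_c = 112.69 mm, y_c = 106.55 mm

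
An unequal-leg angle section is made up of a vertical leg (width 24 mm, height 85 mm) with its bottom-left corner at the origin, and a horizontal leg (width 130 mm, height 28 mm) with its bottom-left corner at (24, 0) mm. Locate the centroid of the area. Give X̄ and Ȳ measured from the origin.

vertical leg: A = 24 × 85 = 2040.00, centroid at (12.00, 42.50).
horizontal leg: A = 130 × 28 = 3640.00, centroid at (89.00, 14.00).
ΣA = 5680.00 mm², ΣAX̄ = 348440.00 mm³, ΣAȲ = 137660.00 mm³.
X̄ = 348440.00/5680.00 = 61.35 mm; Ȳ = 137660.00/5680.00 = 24.24 mm.

X̄ = 61.35 mm, Ȳ = 24.24 mm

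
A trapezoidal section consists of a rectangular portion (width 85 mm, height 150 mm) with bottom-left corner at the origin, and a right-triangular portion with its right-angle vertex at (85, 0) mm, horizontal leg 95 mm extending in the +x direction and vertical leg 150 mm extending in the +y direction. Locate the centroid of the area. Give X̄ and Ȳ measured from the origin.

Part | A | x̄ᵢ | ȳᵢ | A·x̄ᵢ | A·ȳᵢ
rectangular portion | 12750.00 | 42.50 | 75.00 | 541875.00 | 956250.00
triangular portion | 7125.00 | 116.67 | 50.00 | 831250.00 | 356250.00
Σ | 19875.00 |  |  | 1373125.00 | 1312500.00
X̄ = 1373125.00 / 19875.00 = 69.09 mm
Ȳ = 1312500.00 / 19875.00 = 66.04 mm

X̄ = 69.09 mm, Ȳ = 66.04 mm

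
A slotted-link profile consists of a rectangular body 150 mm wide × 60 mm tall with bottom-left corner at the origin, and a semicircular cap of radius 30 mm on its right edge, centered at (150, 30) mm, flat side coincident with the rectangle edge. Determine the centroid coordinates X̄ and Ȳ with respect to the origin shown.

X̄ = 86.91 mm, Ȳ = 30.00 mm

rectangular body: A = 150 × 60 = 9000.00, centroid at (75.00, 30.00).
semicircular end: A = ½π·30² = 1413.72, centroid at (162.73, 30.00).
ΣA = 10413.72 mm²
ΣAX̄ = (9000.00)(75.00) + (1413.72)(162.73) = 905057.50 mm³
ΣAȲ = (9000.00)(30.00) + (1413.72)(30.00) = 312411.50 mm³
X̄ = 905057.50 / 10413.72 = 86.91 mm
Ȳ = 312411.50 / 10413.72 = 30.00 mm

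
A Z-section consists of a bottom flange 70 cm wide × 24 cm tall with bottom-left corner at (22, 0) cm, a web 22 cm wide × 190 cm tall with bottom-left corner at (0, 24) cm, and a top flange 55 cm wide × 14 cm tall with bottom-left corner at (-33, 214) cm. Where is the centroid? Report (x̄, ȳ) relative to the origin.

Part | A | x̄ᵢ | ȳᵢ | A·x̄ᵢ | A·ȳᵢ
bottom flange | 1680.00 | 57.00 | 12.00 | 95760.00 | 20160.00
web | 4180.00 | 11.00 | 119.00 | 45980.00 | 497420.00
top flange | 770.00 | -5.50 | 221.00 | -4235.00 | 170170.00
Σ | 6630.00 |  |  | 137505.00 | 687750.00
x̄ = 137505.00 / 6630.00 = 20.74 cm
ȳ = 687750.00 / 6630.00 = 103.73 cm

x̄ = 20.74 cm, ȳ = 103.73 cm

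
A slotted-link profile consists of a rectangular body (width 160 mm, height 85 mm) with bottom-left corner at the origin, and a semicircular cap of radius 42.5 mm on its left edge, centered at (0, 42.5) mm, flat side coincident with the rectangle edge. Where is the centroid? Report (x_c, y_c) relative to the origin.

rectangular body: A = 160 × 85 = 13600.00, centroid at (80.00, 42.50).
semicircular end: A = ½π·42.5² = 2837.25, centroid at (-18.04, 42.50).
ΣA = 16437.25 mm², ΣAx_c = 1036822.92 mm³, ΣAy_c = 698583.16 mm³.
x_c = 1036822.92/16437.25 = 63.08 mm; y_c = 698583.16/16437.25 = 42.50 mm.

x_c = 63.08 mm, y_c = 42.50 mm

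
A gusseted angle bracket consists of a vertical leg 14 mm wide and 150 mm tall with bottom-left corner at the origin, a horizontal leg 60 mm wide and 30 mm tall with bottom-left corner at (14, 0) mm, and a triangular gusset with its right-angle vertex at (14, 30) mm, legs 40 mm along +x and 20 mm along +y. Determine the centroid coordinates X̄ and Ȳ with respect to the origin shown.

X̄ = 24.38 mm, Ȳ = 46.32 mm

vertical leg: A = 14 × 150 = 2100.00, centroid at (7.00, 75.00).
horizontal leg: A = 60 × 30 = 1800.00, centroid at (44.00, 15.00).
gusset: A = ½·40·20 = 400.00, centroid at (27.33, 36.67).
ΣA = 4300.00 mm²
ΣAX̄ = (2100.00)(7.00) + (1800.00)(44.00) + (400.00)(27.33) = 104833.33 mm³
ΣAȲ = (2100.00)(75.00) + (1800.00)(15.00) + (400.00)(36.67) = 199166.67 mm³
X̄ = 104833.33 / 4300.00 = 24.38 mm
Ȳ = 199166.67 / 4300.00 = 46.32 mm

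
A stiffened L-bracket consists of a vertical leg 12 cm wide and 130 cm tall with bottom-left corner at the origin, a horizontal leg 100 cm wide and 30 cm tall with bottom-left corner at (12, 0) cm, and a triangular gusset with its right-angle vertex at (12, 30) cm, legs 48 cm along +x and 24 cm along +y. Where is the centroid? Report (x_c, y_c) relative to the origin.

vertical leg: A = 12 × 130 = 1560.00, centroid at (6.00, 65.00).
horizontal leg: A = 100 × 30 = 3000.00, centroid at (62.00, 15.00).
gusset: A = ½·48·24 = 576.00, centroid at (28.00, 38.00).
ΣA = 5136.00 cm²
ΣAx_c = (1560.00)(6.00) + (3000.00)(62.00) + (576.00)(28.00) = 211488.00 cm³
ΣAy_c = (1560.00)(65.00) + (3000.00)(15.00) + (576.00)(38.00) = 168288.00 cm³
x_c = 211488.00 / 5136.00 = 41.18 cm
y_c = 168288.00 / 5136.00 = 32.77 cm

x_c = 41.18 cm, y_c = 32.77 cm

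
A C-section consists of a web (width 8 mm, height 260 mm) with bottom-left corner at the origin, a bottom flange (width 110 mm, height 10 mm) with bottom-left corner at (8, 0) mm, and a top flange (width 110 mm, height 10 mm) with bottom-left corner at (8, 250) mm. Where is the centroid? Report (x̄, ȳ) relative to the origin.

web: A = 8 × 260 = 2080.00, centroid at (4.00, 130.00).
bottom flange: A = 110 × 10 = 1100.00, centroid at (63.00, 5.00).
top flange: A = 110 × 10 = 1100.00, centroid at (63.00, 255.00).
ΣA = 4280.00 mm²
ΣAx̄ = (2080.00)(4.00) + (1100.00)(63.00) + (1100.00)(63.00) = 146920.00 mm³
ΣAȳ = (2080.00)(130.00) + (1100.00)(5.00) + (1100.00)(255.00) = 556400.00 mm³
x̄ = 146920.00 / 4280.00 = 34.33 mm
ȳ = 556400.00 / 4280.00 = 130.00 mm

x̄ = 34.33 mm, ȳ = 130.00 mm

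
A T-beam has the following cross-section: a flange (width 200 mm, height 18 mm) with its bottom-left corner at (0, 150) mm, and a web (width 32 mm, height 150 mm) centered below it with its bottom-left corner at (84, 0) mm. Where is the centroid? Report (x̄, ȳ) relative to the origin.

web: A = 32 × 150 = 4800.00, centroid at (100.00, 75.00).
flange: A = 200 × 18 = 3600.00, centroid at (100.00, 159.00).
ΣA = 8400.00 mm², ΣAx̄ = 840000.00 mm³, ΣAȳ = 932400.00 mm³.
x̄ = 840000.00/8400.00 = 100.00 mm; ȳ = 932400.00/8400.00 = 111.00 mm.

x̄ = 100.00 mm, ȳ = 111.00 mm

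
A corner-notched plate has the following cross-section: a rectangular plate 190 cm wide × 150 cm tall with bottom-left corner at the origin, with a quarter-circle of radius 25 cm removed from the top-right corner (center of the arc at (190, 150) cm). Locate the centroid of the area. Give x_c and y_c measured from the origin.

x_c = 93.52 cm, y_c = 73.87 cm

plate: A = 190 × 150 = 28500.00, centroid at (95.00, 75.00).
removed quarter-circle: A = −¼π·25² = -490.87, centroid at (179.39, 139.39).
ΣA = 28009.13 cm², ΣAx_c = 2619442.30 cm³, ΣAy_c = 2069077.26 cm³.
x_c = 2619442.30/28009.13 = 93.52 cm; y_c = 2069077.26/28009.13 = 73.87 cm.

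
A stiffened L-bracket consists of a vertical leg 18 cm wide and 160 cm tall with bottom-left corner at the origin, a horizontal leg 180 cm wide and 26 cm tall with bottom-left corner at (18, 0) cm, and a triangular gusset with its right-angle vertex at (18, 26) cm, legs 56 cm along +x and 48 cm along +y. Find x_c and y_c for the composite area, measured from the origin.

vertical leg: A = 18 × 160 = 2880.00, centroid at (9.00, 80.00).
horizontal leg: A = 180 × 26 = 4680.00, centroid at (108.00, 13.00).
gusset: A = ½·56·48 = 1344.00, centroid at (36.67, 42.00).
ΣA = 8904.00 cm², ΣAx_c = 580640.00 cm³, ΣAy_c = 347688.00 cm³.
x_c = 580640.00/8904.00 = 65.21 cm; y_c = 347688.00/8904.00 = 39.05 cm.

x_c = 65.21 cm, y_c = 39.05 cm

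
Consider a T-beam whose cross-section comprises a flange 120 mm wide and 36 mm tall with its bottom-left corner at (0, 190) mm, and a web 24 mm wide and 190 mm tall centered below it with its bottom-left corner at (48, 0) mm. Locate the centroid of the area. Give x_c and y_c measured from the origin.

web: A = 24 × 190 = 4560.00, centroid at (60.00, 95.00).
flange: A = 120 × 36 = 4320.00, centroid at (60.00, 208.00).
ΣA = 8880.00 mm²
ΣAx_c = (4560.00)(60.00) + (4320.00)(60.00) = 532800.00 mm³
ΣAy_c = (4560.00)(95.00) + (4320.00)(208.00) = 1331760.00 mm³
x_c = 532800.00 / 8880.00 = 60.00 mm
y_c = 1331760.00 / 8880.00 = 149.97 mm

x_c = 60.00 mm, y_c = 149.97 mm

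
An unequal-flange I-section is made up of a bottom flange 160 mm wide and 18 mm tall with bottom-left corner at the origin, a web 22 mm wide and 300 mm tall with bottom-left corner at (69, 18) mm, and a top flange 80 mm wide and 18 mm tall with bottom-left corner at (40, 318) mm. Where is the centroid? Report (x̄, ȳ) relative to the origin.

x̄ = 80.00 mm, ȳ = 147.03 mm

bottom flange: A = 160 × 18 = 2880.00, centroid at (80.00, 9.00).
web: A = 22 × 300 = 6600.00, centroid at (80.00, 168.00).
top flange: A = 80 × 18 = 1440.00, centroid at (80.00, 327.00).
ΣA = 10920.00 mm², ΣAx̄ = 873600.00 mm³, ΣAȳ = 1605600.00 mm³.
x̄ = 873600.00/10920.00 = 80.00 mm; ȳ = 1605600.00/10920.00 = 147.03 mm.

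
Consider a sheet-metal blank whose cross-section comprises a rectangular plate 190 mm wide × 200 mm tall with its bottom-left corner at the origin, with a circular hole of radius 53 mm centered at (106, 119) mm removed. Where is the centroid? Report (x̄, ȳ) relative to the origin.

x̄ = 91.67 mm, ȳ = 94.25 mm

plate: A = 190 × 200 = 38000.00, centroid at (95.00, 100.00).
hole: A = −π·53² = -8824.73, centroid at (106.00, 119.00).
ΣA = 29175.27 mm²
ΣAx̄ = (38000.00)(95.00) + (-8824.73)(106.00) = 2674578.22 mm³
ΣAȳ = (38000.00)(100.00) + (-8824.73)(119.00) = 2749856.68 mm³
x̄ = 2674578.22 / 29175.27 = 91.67 mm
ȳ = 2749856.68 / 29175.27 = 94.25 mm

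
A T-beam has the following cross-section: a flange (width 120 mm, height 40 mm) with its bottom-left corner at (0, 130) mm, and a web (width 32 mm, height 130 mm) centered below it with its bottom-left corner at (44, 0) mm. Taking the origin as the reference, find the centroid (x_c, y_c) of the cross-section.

x_c = 60.00 mm, y_c = 110.54 mm

web: A = 32 × 130 = 4160.00, centroid at (60.00, 65.00).
flange: A = 120 × 40 = 4800.00, centroid at (60.00, 150.00).
ΣA = 8960.00 mm², ΣAx_c = 537600.00 mm³, ΣAy_c = 990400.00 mm³.
x_c = 537600.00/8960.00 = 60.00 mm; y_c = 990400.00/8960.00 = 110.54 mm.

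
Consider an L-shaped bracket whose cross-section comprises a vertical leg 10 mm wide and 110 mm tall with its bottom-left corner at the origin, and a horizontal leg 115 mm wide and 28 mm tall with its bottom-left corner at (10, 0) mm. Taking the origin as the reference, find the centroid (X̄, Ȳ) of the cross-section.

vertical leg: A = 10 × 110 = 1100.00, centroid at (5.00, 55.00).
horizontal leg: A = 115 × 28 = 3220.00, centroid at (67.50, 14.00).
ΣA = 4320.00 mm², ΣAX̄ = 222850.00 mm³, ΣAȲ = 105580.00 mm³.
X̄ = 222850.00/4320.00 = 51.59 mm; Ȳ = 105580.00/4320.00 = 24.44 mm.

X̄ = 51.59 mm, Ȳ = 24.44 mm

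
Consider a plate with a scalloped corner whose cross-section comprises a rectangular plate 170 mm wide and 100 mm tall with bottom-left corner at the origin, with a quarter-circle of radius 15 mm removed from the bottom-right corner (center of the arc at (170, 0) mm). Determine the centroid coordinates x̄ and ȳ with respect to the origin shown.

x̄ = 84.17 mm, ȳ = 50.46 mm

Part | A | x̄ᵢ | ȳᵢ | A·x̄ᵢ | A·ȳᵢ
plate | 17000.00 | 85.00 | 50.00 | 1445000.00 | 850000.00
removed quarter-circle | -176.71 | 163.63 | 6.37 | -28916.48 | -1125.00
Σ | 16823.29 |  |  | 1416083.52 | 848875.00
x̄ = 1416083.52 / 16823.29 = 84.17 mm
ȳ = 848875.00 / 16823.29 = 50.46 mm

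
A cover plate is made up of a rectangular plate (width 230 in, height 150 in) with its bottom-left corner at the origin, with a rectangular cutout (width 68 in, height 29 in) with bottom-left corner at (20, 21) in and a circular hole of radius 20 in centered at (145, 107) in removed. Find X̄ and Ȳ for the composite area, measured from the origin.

X̄ = 117.64 in, Ȳ = 76.20 in

plate: A = 230 × 150 = 34500.00, centroid at (115.00, 75.00).
hole 1: A = −(68 × 29) = -1972.00, centroid at (54.00, 35.50).
hole 2: A = −π·20² = -1256.64, centroid at (145.00, 107.00).
ΣA = 31271.36 in², ΣAX̄ = 3678799.63 in³, ΣAȲ = 2383033.83 in³.
X̄ = 3678799.63/31271.36 = 117.64 in; Ȳ = 2383033.83/31271.36 = 76.20 in.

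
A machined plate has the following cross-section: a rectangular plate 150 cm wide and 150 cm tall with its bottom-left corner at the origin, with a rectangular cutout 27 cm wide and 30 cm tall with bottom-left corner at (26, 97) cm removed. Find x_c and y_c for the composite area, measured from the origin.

plate: A = 150 × 150 = 22500.00, centroid at (75.00, 75.00).
hole: A = −(27 × 30) = -810.00, centroid at (39.50, 112.00).
ΣA = 21690.00 cm², ΣAx_c = 1655505.00 cm³, ΣAy_c = 1596780.00 cm³.
x_c = 1655505.00/21690.00 = 76.33 cm; y_c = 1596780.00/21690.00 = 73.62 cm.

x_c = 76.33 cm, y_c = 73.62 cm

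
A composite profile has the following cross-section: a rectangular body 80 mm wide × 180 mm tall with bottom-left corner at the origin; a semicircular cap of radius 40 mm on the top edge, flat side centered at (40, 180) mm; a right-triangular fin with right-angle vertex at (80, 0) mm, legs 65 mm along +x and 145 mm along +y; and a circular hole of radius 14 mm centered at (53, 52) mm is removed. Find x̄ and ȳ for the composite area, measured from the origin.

Part | A | x̄ᵢ | ȳᵢ | A·x̄ᵢ | A·ȳᵢ
rectangular body | 14400.00 | 40.00 | 90.00 | 576000.00 | 1296000.00
semicircular top | 2513.27 | 40.00 | 196.98 | 100530.96 | 495056.01
triangular fin | 4712.50 | 101.67 | 48.33 | 479104.17 | 227770.83
hole | -615.75 | 53.00 | 52.00 | -32634.86 | -32019.11
Σ | 21010.02 |  |  | 1123000.27 | 1986807.73
x̄ = 1123000.27 / 21010.02 = 53.45 mm
ȳ = 1986807.73 / 21010.02 = 94.56 mm

x̄ = 53.45 mm, ȳ = 94.56 mm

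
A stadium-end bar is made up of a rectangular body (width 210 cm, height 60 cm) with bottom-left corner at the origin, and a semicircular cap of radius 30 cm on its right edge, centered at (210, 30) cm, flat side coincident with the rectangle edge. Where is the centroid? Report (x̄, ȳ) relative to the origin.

rectangular body: A = 210 × 60 = 12600.00, centroid at (105.00, 30.00).
semicircular end: A = ½π·30² = 1413.72, centroid at (222.73, 30.00).
ΣA = 14013.72 cm²
ΣAx̄ = (12600.00)(105.00) + (1413.72)(222.73) = 1637880.51 cm³
ΣAȳ = (12600.00)(30.00) + (1413.72)(30.00) = 420411.50 cm³
x̄ = 1637880.51 / 14013.72 = 116.88 cm
ȳ = 420411.50 / 14013.72 = 30.00 cm

x̄ = 116.88 cm, ȳ = 30.00 cm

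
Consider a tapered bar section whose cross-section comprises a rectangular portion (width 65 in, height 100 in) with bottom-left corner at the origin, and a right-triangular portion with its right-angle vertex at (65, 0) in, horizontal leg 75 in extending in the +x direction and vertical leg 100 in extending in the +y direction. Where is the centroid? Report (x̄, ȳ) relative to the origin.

rectangular portion: A = 65 × 100 = 6500.00, centroid at (32.50, 50.00).
triangular portion: A = ½·75·100 = 3750.00, centroid at (90.00, 33.33).
ΣA = 10250.00 in², ΣAx̄ = 548750.00 in³, ΣAȳ = 450000.00 in³.
x̄ = 548750.00/10250.00 = 53.54 in; ȳ = 450000.00/10250.00 = 43.90 in.

x̄ = 53.54 in, ȳ = 43.90 in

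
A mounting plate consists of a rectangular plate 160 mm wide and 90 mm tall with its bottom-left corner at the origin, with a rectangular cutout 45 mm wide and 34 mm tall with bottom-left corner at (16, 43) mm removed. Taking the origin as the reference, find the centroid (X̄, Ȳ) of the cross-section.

X̄ = 84.93 mm, Ȳ = 43.22 mm

plate: A = 160 × 90 = 14400.00, centroid at (80.00, 45.00).
hole: A = −(45 × 34) = -1530.00, centroid at (38.50, 60.00).
ΣA = 12870.00 mm²
ΣAX̄ = (14400.00)(80.00) + (-1530.00)(38.50) = 1093095.00 mm³
ΣAȲ = (14400.00)(45.00) + (-1530.00)(60.00) = 556200.00 mm³
X̄ = 1093095.00 / 12870.00 = 84.93 mm
Ȳ = 556200.00 / 12870.00 = 43.22 mm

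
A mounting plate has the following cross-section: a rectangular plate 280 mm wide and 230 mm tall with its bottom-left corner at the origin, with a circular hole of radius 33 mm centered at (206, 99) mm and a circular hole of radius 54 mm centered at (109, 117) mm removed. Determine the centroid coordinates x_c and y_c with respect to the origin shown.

Part | A | x̄ᵢ | ȳᵢ | A·x̄ᵢ | A·ȳᵢ
plate | 64400.00 | 140.00 | 115.00 | 9016000.00 | 7406000.00
hole 1 | -3421.19 | 206.00 | 99.00 | -704766.05 | -338698.25
hole 2 | -9160.88 | 109.00 | 117.00 | -998536.38 | -1071823.45
Σ | 51817.92 |  |  | 7312697.58 | 5995478.31
x_c = 7312697.58 / 51817.92 = 141.12 mm
y_c = 5995478.31 / 51817.92 = 115.70 mm

x_c = 141.12 mm, y_c = 115.70 mm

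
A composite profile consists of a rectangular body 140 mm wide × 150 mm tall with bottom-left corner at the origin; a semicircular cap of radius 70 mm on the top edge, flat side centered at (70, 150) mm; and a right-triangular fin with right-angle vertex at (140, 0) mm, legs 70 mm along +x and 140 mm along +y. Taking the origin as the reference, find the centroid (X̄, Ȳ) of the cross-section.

Part | A | x̄ᵢ | ȳᵢ | A·x̄ᵢ | A·ȳᵢ
rectangular body | 21000.00 | 70.00 | 75.00 | 1470000.00 | 1575000.00
semicircular top | 7696.90 | 70.00 | 179.71 | 538783.14 | 1383201.97
triangular fin | 4900.00 | 163.33 | 46.67 | 800333.33 | 228666.67
Σ | 33596.90 |  |  | 2809116.47 | 3186868.63
X̄ = 2809116.47 / 33596.90 = 83.61 mm
Ȳ = 3186868.63 / 33596.90 = 94.86 mm

X̄ = 83.61 mm, Ȳ = 94.86 mm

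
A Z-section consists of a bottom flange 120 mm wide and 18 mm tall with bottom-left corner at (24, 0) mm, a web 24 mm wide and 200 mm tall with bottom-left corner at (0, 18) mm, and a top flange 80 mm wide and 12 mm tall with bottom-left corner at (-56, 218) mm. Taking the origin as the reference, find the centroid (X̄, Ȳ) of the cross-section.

bottom flange: A = 120 × 18 = 2160.00, centroid at (84.00, 9.00).
web: A = 24 × 200 = 4800.00, centroid at (12.00, 118.00).
top flange: A = 80 × 12 = 960.00, centroid at (-16.00, 224.00).
ΣA = 7920.00 mm², ΣAX̄ = 223680.00 mm³, ΣAȲ = 800880.00 mm³.
X̄ = 223680.00/7920.00 = 28.24 mm; Ȳ = 800880.00/7920.00 = 101.12 mm.

X̄ = 28.24 mm, Ȳ = 101.12 mm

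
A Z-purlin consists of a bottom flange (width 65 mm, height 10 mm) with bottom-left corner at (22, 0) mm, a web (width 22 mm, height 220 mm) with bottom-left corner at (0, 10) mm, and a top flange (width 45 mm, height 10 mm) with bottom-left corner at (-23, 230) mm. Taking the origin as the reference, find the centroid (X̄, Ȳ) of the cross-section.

X̄ = 14.89 mm, Ȳ = 116.13 mm

bottom flange: A = 65 × 10 = 650.00, centroid at (54.50, 5.00).
web: A = 22 × 220 = 4840.00, centroid at (11.00, 120.00).
top flange: A = 45 × 10 = 450.00, centroid at (-0.50, 235.00).
ΣA = 5940.00 mm²
ΣAX̄ = (650.00)(54.50) + (4840.00)(11.00) + (450.00)(-0.50) = 88440.00 mm³
ΣAȲ = (650.00)(5.00) + (4840.00)(120.00) + (450.00)(235.00) = 689800.00 mm³
X̄ = 88440.00 / 5940.00 = 14.89 mm
Ȳ = 689800.00 / 5940.00 = 116.13 mm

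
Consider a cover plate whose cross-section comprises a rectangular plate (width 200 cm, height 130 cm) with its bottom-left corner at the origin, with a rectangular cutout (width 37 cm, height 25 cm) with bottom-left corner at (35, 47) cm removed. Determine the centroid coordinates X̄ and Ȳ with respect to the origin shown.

X̄ = 101.72 cm, Ȳ = 65.20 cm

plate: A = 200 × 130 = 26000.00, centroid at (100.00, 65.00).
hole: A = −(37 × 25) = -925.00, centroid at (53.50, 59.50).
ΣA = 25075.00 cm², ΣAX̄ = 2550512.50 cm³, ΣAȲ = 1634962.50 cm³.
X̄ = 2550512.50/25075.00 = 101.72 cm; Ȳ = 1634962.50/25075.00 = 65.20 cm.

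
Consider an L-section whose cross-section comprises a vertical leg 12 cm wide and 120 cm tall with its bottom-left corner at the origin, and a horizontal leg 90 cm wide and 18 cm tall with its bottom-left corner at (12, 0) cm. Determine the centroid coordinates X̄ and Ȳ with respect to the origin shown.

vertical leg: A = 12 × 120 = 1440.00, centroid at (6.00, 60.00).
horizontal leg: A = 90 × 18 = 1620.00, centroid at (57.00, 9.00).
ΣA = 3060.00 cm², ΣAX̄ = 100980.00 cm³, ΣAȲ = 100980.00 cm³.
X̄ = 100980.00/3060.00 = 33.00 cm; Ȳ = 100980.00/3060.00 = 33.00 cm.

X̄ = 33.00 cm, Ȳ = 33.00 cm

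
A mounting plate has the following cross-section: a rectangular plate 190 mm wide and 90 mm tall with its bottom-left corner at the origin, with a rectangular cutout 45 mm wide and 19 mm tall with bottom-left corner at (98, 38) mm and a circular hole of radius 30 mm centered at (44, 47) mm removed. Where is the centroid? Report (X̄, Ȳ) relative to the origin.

X̄ = 104.12 mm, Ȳ = 44.42 mm

plate: A = 190 × 90 = 17100.00, centroid at (95.00, 45.00).
hole 1: A = −(45 × 19) = -855.00, centroid at (120.50, 47.50).
hole 2: A = −π·30² = -2827.43, centroid at (44.00, 47.00).
ΣA = 13417.57 mm², ΣAX̄ = 1397065.43 mm³, ΣAȲ = 595998.13 mm³.
X̄ = 1397065.43/13417.57 = 104.12 mm; Ȳ = 595998.13/13417.57 = 44.42 mm.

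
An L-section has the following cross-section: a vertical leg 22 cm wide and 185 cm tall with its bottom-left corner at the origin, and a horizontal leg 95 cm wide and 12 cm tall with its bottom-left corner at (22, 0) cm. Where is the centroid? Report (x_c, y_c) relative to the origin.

x_c = 23.80 cm, y_c = 73.57 cm

vertical leg: A = 22 × 185 = 4070.00, centroid at (11.00, 92.50).
horizontal leg: A = 95 × 12 = 1140.00, centroid at (69.50, 6.00).
ΣA = 5210.00 cm², ΣAx_c = 124000.00 cm³, ΣAy_c = 383315.00 cm³.
x_c = 124000.00/5210.00 = 23.80 cm; y_c = 383315.00/5210.00 = 73.57 cm.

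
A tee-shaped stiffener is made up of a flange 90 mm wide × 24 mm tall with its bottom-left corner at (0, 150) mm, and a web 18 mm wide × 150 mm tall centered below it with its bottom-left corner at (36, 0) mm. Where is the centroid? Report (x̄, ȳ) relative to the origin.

Part | A | x̄ᵢ | ȳᵢ | A·x̄ᵢ | A·ȳᵢ
web | 2700.00 | 45.00 | 75.00 | 121500.00 | 202500.00
flange | 2160.00 | 45.00 | 162.00 | 97200.00 | 349920.00
Σ | 4860.00 |  |  | 218700.00 | 552420.00
x̄ = 218700.00 / 4860.00 = 45.00 mm
ȳ = 552420.00 / 4860.00 = 113.67 mm

x̄ = 45.00 mm, ȳ = 113.67 mm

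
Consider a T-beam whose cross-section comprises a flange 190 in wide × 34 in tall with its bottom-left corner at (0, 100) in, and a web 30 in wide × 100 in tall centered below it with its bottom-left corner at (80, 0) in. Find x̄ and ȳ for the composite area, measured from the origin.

web: A = 30 × 100 = 3000.00, centroid at (95.00, 50.00).
flange: A = 190 × 34 = 6460.00, centroid at (95.00, 117.00).
ΣA = 9460.00 in², ΣAx̄ = 898700.00 in³, ΣAȳ = 905820.00 in³.
x̄ = 898700.00/9460.00 = 95.00 in; ȳ = 905820.00/9460.00 = 95.75 in.

x̄ = 95.00 in, ȳ = 95.75 in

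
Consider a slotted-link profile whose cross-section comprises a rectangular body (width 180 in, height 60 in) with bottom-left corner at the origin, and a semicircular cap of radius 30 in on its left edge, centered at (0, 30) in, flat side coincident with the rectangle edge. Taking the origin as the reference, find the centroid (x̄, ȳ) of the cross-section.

x̄ = 78.11 in, ȳ = 30.00 in

rectangular body: A = 180 × 60 = 10800.00, centroid at (90.00, 30.00).
semicircular end: A = ½π·30² = 1413.72, centroid at (-12.73, 30.00).
ΣA = 12213.72 in²
ΣAx̄ = (10800.00)(90.00) + (1413.72)(-12.73) = 954000.00 in³
ΣAȳ = (10800.00)(30.00) + (1413.72)(30.00) = 366411.50 in³
x̄ = 954000.00 / 12213.72 = 78.11 in
ȳ = 366411.50 / 12213.72 = 30.00 in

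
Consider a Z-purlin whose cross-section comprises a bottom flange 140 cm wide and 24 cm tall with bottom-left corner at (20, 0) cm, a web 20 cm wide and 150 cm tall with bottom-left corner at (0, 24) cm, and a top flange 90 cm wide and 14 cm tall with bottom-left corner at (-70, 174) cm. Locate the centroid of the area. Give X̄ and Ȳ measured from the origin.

X̄ = 39.49 cm, Ȳ = 74.20 cm

bottom flange: A = 140 × 24 = 3360.00, centroid at (90.00, 12.00).
web: A = 20 × 150 = 3000.00, centroid at (10.00, 99.00).
top flange: A = 90 × 14 = 1260.00, centroid at (-25.00, 181.00).
ΣA = 7620.00 cm²
ΣAX̄ = (3360.00)(90.00) + (3000.00)(10.00) + (1260.00)(-25.00) = 300900.00 cm³
ΣAȲ = (3360.00)(12.00) + (3000.00)(99.00) + (1260.00)(181.00) = 565380.00 cm³
X̄ = 300900.00 / 7620.00 = 39.49 cm
Ȳ = 565380.00 / 7620.00 = 74.20 cm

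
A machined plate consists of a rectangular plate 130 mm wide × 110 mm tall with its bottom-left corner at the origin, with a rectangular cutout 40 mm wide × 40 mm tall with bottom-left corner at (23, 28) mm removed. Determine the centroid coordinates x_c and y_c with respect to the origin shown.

x_c = 67.77 mm, y_c = 55.88 mm

plate: A = 130 × 110 = 14300.00, centroid at (65.00, 55.00).
hole: A = −(40 × 40) = -1600.00, centroid at (43.00, 48.00).
ΣA = 12700.00 mm²
ΣAx_c = (14300.00)(65.00) + (-1600.00)(43.00) = 860700.00 mm³
ΣAy_c = (14300.00)(55.00) + (-1600.00)(48.00) = 709700.00 mm³
x_c = 860700.00 / 12700.00 = 67.77 mm
y_c = 709700.00 / 12700.00 = 55.88 mm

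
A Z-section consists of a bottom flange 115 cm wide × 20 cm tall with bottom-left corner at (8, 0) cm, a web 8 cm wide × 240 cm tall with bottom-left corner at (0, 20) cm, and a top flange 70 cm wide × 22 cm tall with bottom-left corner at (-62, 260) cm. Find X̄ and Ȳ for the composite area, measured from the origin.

Part | A | x̄ᵢ | ȳᵢ | A·x̄ᵢ | A·ȳᵢ
bottom flange | 2300.00 | 65.50 | 10.00 | 150650.00 | 23000.00
web | 1920.00 | 4.00 | 140.00 | 7680.00 | 268800.00
top flange | 1540.00 | -27.00 | 271.00 | -41580.00 | 417340.00
Σ | 5760.00 |  |  | 116750.00 | 709140.00
X̄ = 116750.00 / 5760.00 = 20.27 cm
Ȳ = 709140.00 / 5760.00 = 123.11 cm

X̄ = 20.27 cm, Ȳ = 123.11 cm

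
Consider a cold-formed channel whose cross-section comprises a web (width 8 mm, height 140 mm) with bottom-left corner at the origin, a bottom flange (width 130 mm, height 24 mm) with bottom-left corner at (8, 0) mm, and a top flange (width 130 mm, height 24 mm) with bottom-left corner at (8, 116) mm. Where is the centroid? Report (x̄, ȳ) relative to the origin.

x̄ = 62.50 mm, ȳ = 70.00 mm

Part | A | x̄ᵢ | ȳᵢ | A·x̄ᵢ | A·ȳᵢ
web | 1120.00 | 4.00 | 70.00 | 4480.00 | 78400.00
bottom flange | 3120.00 | 73.00 | 12.00 | 227760.00 | 37440.00
top flange | 3120.00 | 73.00 | 128.00 | 227760.00 | 399360.00
Σ | 7360.00 |  |  | 460000.00 | 515200.00
x̄ = 460000.00 / 7360.00 = 62.50 mm
ȳ = 515200.00 / 7360.00 = 70.00 mm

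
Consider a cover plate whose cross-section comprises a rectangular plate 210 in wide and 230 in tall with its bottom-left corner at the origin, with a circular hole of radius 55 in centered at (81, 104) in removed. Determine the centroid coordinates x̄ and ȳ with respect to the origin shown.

plate: A = 210 × 230 = 48300.00, centroid at (105.00, 115.00).
hole: A = −π·55² = -9503.32, centroid at (81.00, 104.00).
ΣA = 38796.68 in²
ΣAx̄ = (48300.00)(105.00) + (-9503.32)(81.00) = 4301731.26 in³
ΣAȳ = (48300.00)(115.00) + (-9503.32)(104.00) = 4566154.95 in³
x̄ = 4301731.26 / 38796.68 = 110.88 in
ȳ = 4566154.95 / 38796.68 = 117.69 in

x̄ = 110.88 in, ȳ = 117.69 in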